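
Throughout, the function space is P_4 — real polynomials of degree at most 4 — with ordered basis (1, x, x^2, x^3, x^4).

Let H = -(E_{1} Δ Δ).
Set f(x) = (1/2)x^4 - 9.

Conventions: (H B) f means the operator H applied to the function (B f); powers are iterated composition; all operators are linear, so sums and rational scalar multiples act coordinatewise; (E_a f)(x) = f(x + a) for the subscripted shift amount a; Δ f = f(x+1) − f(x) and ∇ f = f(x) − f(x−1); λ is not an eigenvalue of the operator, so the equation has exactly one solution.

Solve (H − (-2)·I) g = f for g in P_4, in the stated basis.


the image equals g(x) = (1/4)x^4 + (3/2)x^2 + 6x + 13/4

write g with unknown coordinates in the stated basis and equate coefficients in (H − (-2)·I) g = f
solving from the highest basis element down gives g = (1/4)x^4 + (3/2)x^2 + 6x + 13/4
check: H g = -3x^2 - 12x - 31/2
so H g − (-2)·g = (1/2)x^4 - 9 = f ✓


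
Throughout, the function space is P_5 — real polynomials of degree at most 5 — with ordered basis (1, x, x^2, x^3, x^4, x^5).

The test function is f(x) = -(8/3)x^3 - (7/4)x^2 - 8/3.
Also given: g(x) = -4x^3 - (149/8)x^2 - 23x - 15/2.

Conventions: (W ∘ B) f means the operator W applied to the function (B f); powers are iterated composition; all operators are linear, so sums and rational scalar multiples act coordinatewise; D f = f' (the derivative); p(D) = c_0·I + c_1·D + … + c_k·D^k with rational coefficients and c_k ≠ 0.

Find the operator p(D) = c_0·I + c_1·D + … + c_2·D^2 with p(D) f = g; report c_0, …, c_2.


D^0 f = -(8/3)x^3 - (7/4)x^2 - 8/3
D^1 f = -8x^2 - (7/2)x
D^2 f = -16x - 7/2
matching coefficients of g against c_0 f + c_1 Df + … from the top degree down determines the c_i
solution: c_0 = 3/2, c_1 = 2, c_2 = 1

p(D) = (3/2)·I + 2·D + D^2, i.e. c_0 = 3/2, c_1 = 2, c_2 = 1


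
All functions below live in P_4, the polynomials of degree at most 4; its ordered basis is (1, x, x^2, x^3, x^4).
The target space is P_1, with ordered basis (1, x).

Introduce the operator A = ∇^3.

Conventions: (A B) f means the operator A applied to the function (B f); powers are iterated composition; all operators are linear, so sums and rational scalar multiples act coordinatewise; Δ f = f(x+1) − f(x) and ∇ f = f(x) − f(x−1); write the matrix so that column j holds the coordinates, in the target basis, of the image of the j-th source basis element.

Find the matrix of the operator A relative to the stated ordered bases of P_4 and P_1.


the matrix is [[0, 0, 0, 6, -36]; [0, 0, 0, 0, 24]] (rows listed top to bottom)

image of 1: 0
image of x: 0
image of x^2: 0
image of x^3: 6
image of x^4: 24x - 36
each image's coordinates form column j of the matrix


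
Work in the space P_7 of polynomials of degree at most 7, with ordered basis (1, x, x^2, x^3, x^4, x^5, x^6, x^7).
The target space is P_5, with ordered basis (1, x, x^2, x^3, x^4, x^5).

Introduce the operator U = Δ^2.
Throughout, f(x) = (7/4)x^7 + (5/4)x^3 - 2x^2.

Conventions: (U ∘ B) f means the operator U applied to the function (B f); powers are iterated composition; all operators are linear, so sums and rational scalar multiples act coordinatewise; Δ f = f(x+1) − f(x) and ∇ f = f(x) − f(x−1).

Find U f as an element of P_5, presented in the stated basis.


Δ f = (49/4)x^6 + (147/4)x^5 + (245/4)x^4 + (245/4)x^3 + (81/2)x^2 + 12x + 1
Δ Δ f = (147/2)x^5 + (735/2)x^4 + (1715/2)x^3 + (2205/2)x^2 + 767x + 224

the result is g(x) = (147/2)x^5 + (735/2)x^4 + (1715/2)x^3 + (2205/2)x^2 + 767x + 224


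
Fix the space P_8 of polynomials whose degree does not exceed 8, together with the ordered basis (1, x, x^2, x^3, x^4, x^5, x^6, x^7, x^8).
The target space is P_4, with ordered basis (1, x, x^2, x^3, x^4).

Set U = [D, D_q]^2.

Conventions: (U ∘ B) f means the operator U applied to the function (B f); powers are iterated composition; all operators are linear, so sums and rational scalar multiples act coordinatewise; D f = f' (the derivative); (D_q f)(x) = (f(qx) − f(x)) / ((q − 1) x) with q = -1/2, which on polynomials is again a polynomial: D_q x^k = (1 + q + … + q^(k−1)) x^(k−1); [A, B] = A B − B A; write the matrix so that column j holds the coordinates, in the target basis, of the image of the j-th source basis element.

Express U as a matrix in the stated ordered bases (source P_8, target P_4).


image of 1: 0
image of x: 0
image of x^2: 0
image of x^3: 0
image of x^4: 27/16
image of x^5: 0
image of x^6: (243/256)x^2
image of x^7: (27/128)x^3
image of x^8: (2511/4096)x^4
each image's coordinates form column j of the matrix

the matrix is [[0, 0, 0, 0, 27/16, 0, 0, 0, 0]; [0, 0, 0, 0, 0, 0, 0, 0, 0]; [0, 0, 0, 0, 0, 0, 243/256, 0, 0]; [0, 0, 0, 0, 0, 0, 0, 27/128, 0]; [0, 0, 0, 0, 0, 0, 0, 0, 2511/4096]] (rows listed top to bottom)


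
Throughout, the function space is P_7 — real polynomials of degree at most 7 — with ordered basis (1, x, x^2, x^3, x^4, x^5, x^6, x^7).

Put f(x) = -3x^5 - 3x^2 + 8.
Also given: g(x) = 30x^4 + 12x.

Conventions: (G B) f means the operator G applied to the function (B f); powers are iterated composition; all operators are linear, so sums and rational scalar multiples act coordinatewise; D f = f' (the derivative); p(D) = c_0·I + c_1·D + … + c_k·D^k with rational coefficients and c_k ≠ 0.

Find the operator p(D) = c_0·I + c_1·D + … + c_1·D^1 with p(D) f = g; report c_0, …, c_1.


D^0 f = -3x^5 - 3x^2 + 8
D^1 f = -15x^4 - 6x
matching coefficients of g against c_0 f + c_1 Df + … from the top degree down determines the c_i
solution: c_0 = 0, c_1 = -2

c_0 = 0, c_1 = -2


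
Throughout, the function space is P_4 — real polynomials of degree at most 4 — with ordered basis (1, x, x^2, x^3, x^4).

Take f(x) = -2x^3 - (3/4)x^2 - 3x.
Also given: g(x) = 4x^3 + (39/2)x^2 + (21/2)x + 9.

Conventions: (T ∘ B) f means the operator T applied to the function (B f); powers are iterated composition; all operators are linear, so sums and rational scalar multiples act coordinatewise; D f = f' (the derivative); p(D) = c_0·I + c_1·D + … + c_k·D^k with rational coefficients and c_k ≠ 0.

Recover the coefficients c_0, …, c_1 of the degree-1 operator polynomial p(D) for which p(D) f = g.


D^0 f = -2x^3 - (3/4)x^2 - 3x
D^1 f = -6x^2 - (3/2)x - 3
matching coefficients of g against c_0 f + c_1 Df + … from the top degree down determines the c_i
solution: c_0 = -2, c_1 = -3

c_0 = -2, c_1 = -3


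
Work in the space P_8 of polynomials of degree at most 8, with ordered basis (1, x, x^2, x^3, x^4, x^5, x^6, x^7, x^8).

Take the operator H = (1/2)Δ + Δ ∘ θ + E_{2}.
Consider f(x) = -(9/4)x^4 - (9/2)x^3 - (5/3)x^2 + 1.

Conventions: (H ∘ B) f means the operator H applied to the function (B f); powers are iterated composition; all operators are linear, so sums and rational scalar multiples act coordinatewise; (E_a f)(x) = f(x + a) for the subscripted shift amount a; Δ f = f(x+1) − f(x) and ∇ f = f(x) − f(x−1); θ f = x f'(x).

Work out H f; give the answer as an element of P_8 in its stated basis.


the result is g(x) = -(9/4)x^4 - 63x^3 - (572/3)x^2 - (915/4)x - 2585/24

Δ f = -9x^3 - 27x^2 - (155/6)x - 101/12
((1/2)Δ) f = -(9/2)x^3 - (27/2)x^2 - (155/12)x - 101/24
θ f = -9x^4 - (27/2)x^3 - (10/3)x^2
Δ θ f = -36x^3 - (189/2)x^2 - (499/6)x - 155/6
E_{2} f = -(9/4)x^4 - (45/2)x^3 - (248/3)x^2 - (398/3)x - 233/3
((1/2)Δ + Δ ∘ θ + E_{2}) f = -(9/4)x^4 - 63x^3 - (572/3)x^2 - (915/4)x - 2585/24


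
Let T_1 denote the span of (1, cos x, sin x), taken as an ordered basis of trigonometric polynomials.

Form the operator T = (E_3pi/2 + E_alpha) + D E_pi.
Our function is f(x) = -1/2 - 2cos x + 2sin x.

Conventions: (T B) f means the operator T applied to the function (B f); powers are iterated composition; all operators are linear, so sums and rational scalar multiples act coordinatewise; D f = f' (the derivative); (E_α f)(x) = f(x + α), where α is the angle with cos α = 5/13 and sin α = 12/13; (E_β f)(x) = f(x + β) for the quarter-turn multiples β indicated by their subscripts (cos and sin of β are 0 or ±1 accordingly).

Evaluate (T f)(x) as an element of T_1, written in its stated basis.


E_3pi/2 f = -1/2 - 2cos x - 2sin x
E_alpha f = -1/2 + (14/13)cos x + (34/13)sin x
(E_3pi/2 + E_alpha) f = -1 - (12/13)cos x + (8/13)sin x
E_pi f = -1/2 + 2cos x - 2sin x
D E_pi f = -2cos x - 2sin x
((E_3pi/2 + E_alpha) + D E_pi) f = -1 - (38/13)cos x - (18/13)sin x

the image equals g(x) = -1 - (38/13)cos x - (18/13)sin x


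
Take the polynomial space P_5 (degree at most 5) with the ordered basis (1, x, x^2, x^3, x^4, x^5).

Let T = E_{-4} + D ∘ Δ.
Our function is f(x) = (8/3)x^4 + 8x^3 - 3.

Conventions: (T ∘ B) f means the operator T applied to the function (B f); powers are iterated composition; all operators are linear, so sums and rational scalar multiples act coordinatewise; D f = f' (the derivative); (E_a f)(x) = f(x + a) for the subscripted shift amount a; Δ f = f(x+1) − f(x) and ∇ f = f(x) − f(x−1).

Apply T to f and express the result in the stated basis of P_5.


g(x) = (8/3)x^4 - (104/3)x^3 + 192x^2 - (656/3)x + 607/3

E_{-4} f = (8/3)x^4 - (104/3)x^3 + 160x^2 - (896/3)x + 503/3
Δ f = (32/3)x^3 + 40x^2 + (104/3)x + 32/3
D Δ f = 32x^2 + 80x + 104/3
(E_{-4} + D ∘ Δ) f = (8/3)x^4 - (104/3)x^3 + 192x^2 - (656/3)x + 607/3


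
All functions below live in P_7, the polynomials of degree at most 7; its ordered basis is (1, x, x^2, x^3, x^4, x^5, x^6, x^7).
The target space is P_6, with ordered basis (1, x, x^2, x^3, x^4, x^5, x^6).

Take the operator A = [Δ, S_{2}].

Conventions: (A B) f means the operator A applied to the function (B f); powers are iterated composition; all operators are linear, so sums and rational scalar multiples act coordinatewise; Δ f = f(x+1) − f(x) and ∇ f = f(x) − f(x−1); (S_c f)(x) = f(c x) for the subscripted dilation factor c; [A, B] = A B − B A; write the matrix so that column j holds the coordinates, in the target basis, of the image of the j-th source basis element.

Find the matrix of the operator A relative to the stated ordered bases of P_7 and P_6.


image of 1: 0
image of x: 1
image of x^2: 4x + 3
image of x^3: 12x^2 + 18x + 7
image of x^4: 32x^3 + 72x^2 + 56x + 15
image of x^5: 80x^4 + 240x^3 + 280x^2 + 150x + 31
image of x^6: 192x^5 + 720x^4 + 1120x^3 + 900x^2 + 372x + 63
image of x^7: 448x^6 + 2016x^5 + 3920x^4 + 4200x^3 + 2604x^2 + 882x + 127
each image's coordinates form column j of the matrix

the matrix is [[0, 1, 3, 7, 15, 31, 63, 127]; [0, 0, 4, 18, 56, 150, 372, 882]; [0, 0, 0, 12, 72, 280, 900, 2604]; [0, 0, 0, 0, 32, 240, 1120, 4200]; [0, 0, 0, 0, 0, 80, 720, 3920]; [0, 0, 0, 0, 0, 0, 192, 2016]; [0, 0, 0, 0, 0, 0, 0, 448]] (rows listed top to bottom)


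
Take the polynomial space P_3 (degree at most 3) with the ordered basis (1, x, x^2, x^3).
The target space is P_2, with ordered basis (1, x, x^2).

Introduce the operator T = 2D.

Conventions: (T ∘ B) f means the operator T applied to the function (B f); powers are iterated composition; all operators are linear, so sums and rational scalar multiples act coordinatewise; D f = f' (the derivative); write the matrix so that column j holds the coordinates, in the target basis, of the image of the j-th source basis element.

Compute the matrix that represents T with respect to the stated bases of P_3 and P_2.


the matrix is [[0, 2, 0, 0]; [0, 0, 4, 0]; [0, 0, 0, 6]] (rows listed top to bottom)

image of 1: 0
image of x: 2
image of x^2: 4x
image of x^3: 6x^2
each image's coordinates form column j of the matrix


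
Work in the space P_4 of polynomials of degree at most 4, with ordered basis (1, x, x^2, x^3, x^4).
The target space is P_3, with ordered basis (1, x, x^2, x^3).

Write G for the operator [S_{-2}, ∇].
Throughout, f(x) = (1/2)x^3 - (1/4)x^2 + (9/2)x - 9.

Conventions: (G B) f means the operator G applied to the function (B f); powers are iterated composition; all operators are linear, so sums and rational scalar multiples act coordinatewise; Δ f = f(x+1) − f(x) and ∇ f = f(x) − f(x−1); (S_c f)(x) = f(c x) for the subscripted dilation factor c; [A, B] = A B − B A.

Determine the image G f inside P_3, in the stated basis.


∇ f = (3/2)x^2 - 2x + 21/4
S_{-2} ∇ f = 6x^2 + 4x + 21/4
S_{-2} f = -4x^3 - x^2 - 9x - 9
∇ S_{-2} f = -12x^2 + 10x - 12
[S_{-2}, ∇] f = 18x^2 - 6x + 69/4

g(x) = 18x^2 - 6x + 69/4


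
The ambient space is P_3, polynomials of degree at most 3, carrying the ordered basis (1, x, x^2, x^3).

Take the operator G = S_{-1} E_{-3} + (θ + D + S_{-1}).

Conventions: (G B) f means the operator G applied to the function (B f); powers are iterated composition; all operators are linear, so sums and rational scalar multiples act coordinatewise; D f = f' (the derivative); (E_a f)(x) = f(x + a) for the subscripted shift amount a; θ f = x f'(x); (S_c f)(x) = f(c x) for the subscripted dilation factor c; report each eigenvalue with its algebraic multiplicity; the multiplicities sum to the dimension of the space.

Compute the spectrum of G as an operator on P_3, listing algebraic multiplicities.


λ = -1 (multiplicity 1), λ = 1 (multiplicity 1), λ = 2 (multiplicity 1), λ = 4 (multiplicity 1)

image of 1: 2
image of x: -x - 2
image of x^2: 4x^2 + 8x + 9
image of x^3: x^3 - 6x^2 - 27x - 27
the matrix is upper triangular; its diagonal is (2, -1, 4, 1)
for a triangular matrix the eigenvalues are the diagonal entries, with algebraic multiplicity their repetition count


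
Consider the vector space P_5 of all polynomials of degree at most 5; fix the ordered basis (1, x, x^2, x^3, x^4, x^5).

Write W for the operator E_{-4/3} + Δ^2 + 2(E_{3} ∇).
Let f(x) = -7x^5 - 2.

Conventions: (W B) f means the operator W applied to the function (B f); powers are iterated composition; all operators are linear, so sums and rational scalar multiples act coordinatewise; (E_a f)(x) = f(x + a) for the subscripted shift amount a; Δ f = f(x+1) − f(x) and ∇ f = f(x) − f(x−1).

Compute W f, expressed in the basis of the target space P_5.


g(x) = -7x^5 - (70/3)x^4 - (8680/9)x^3 - (78680/27)x^2 - (417200/81)x - 762170/243

E_{-4/3} f = -7x^5 + (140/3)x^4 - (1120/9)x^3 + (4480/27)x^2 - (8960/81)x + 6682/243
Δ f = -35x^4 - 70x^3 - 70x^2 - 35x - 7
Δ Δ f = -140x^3 - 420x^2 - 490x - 210
∇ f = -35x^4 + 70x^3 - 70x^2 + 35x - 7
E_{3} ∇ f = -35x^4 - 350x^3 - 1330x^2 - 2275x - 1477
(2(E_{3} ∇)) f = -70x^4 - 700x^3 - 2660x^2 - 4550x - 2954
(E_{-4/3} + Δ^2 + 2(E_{3} ∇)) f = -7x^5 - (70/3)x^4 - (8680/9)x^3 - (78680/27)x^2 - (417200/81)x - 762170/243


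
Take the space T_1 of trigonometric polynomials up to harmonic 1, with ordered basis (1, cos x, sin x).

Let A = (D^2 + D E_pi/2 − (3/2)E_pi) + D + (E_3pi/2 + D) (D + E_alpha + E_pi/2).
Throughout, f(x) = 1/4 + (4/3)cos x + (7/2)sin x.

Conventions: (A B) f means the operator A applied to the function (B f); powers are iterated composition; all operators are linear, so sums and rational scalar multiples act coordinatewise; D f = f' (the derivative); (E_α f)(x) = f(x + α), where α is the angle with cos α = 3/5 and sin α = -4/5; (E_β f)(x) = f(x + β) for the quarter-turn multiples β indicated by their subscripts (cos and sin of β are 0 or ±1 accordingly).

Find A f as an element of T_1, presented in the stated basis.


D f = (7/2)cos x - (4/3)sin x
D D f = -(4/3)cos x - (7/2)sin x
E_pi/2 f = 1/4 + (7/2)cos x - (4/3)sin x
D E_pi/2 f = -(4/3)cos x - (7/2)sin x
E_pi f = 1/4 - (4/3)cos x - (7/2)sin x
(-(3/2)E_pi) f = -3/8 + 2cos x + (21/4)sin x
(D^2 + D E_pi/2 − (3/2)E_pi) f = -3/8 - (2/3)cos x - (7/4)sin x
D f = (7/2)cos x - (4/3)sin x
D f = (7/2)cos x - (4/3)sin x
E_alpha f = 1/4 - 2cos x + (19/6)sin x
E_pi/2 f = 1/4 + (7/2)cos x - (4/3)sin x
(D + E_alpha + E_pi/2) f = 1/2 + 5cos x + (1/2)sin x
E_3pi/2 (D + E_alpha + E_pi/2) f = 1/2 - (1/2)cos x + 5sin x
D (D + E_alpha + E_pi/2) f = (1/2)cos x - 5sin x
(E_3pi/2 + D) (D + E_alpha + E_pi/2) f = 1/2
((D^2 + D E_pi/2 − (3/2)E_pi) + D + (E_3pi/2 + D) (D + E_alpha + E_pi/2)) f = 1/8 + (17/6)cos x - (37/12)sin x

the result is g(x) = 1/8 + (17/6)cos x - (37/12)sin x


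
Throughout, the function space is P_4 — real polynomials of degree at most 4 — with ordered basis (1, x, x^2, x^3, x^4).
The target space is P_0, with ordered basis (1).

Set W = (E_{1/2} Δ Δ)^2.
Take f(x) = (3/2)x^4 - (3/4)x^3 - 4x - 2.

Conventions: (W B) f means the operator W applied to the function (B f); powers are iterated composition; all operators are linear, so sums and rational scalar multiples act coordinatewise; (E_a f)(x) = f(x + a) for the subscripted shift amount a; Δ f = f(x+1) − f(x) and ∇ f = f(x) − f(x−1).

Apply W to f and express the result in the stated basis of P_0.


the image equals g(x) = 36

Δ f = 6x^3 + (27/4)x^2 + (15/4)x - 13/4
Δ Δ f = 18x^2 + (63/2)x + 33/2
E_{1/2} Δ Δ f = 18x^2 + (99/2)x + 147/4
Δ (E_{1/2} Δ Δ) f = 36x + 135/2
Δ Δ (E_{1/2} Δ Δ) f = 36
E_{1/2} Δ Δ (E_{1/2} Δ Δ) f = 36


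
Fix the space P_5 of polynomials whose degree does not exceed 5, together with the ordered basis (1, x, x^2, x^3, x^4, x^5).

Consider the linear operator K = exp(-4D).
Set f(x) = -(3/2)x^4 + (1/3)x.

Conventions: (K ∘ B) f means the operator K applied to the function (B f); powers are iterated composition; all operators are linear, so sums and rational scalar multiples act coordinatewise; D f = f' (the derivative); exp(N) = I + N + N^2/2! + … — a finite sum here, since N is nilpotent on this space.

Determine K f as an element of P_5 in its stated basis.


order-1 term: 24x^3 - 4/3
order-2 term: -144x^2
order-3 term: 384x
order-4 term: -384
the series for exp(-4D) f terminates at order 4
exp(-4D) f = -(3/2)x^4 + 24x^3 - 144x^2 + (1153/3)x - 1156/3

the result is g(x) = -(3/2)x^4 + 24x^3 - 144x^2 + (1153/3)x - 1156/3


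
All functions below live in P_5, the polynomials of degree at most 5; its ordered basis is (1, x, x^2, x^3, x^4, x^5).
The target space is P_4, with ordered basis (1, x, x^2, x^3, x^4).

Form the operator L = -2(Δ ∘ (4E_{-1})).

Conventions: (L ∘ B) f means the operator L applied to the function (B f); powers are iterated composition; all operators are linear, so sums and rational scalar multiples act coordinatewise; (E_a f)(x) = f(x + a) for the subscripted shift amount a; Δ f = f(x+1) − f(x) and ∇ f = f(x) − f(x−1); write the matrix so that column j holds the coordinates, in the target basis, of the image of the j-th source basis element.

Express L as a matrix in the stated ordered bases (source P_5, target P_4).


the matrix is [[0, -8, 8, -8, 8, -8]; [0, 0, -16, 24, -32, 40]; [0, 0, 0, -24, 48, -80]; [0, 0, 0, 0, -32, 80]; [0, 0, 0, 0, 0, -40]] (rows listed top to bottom)

image of 1: 0
image of x: -8
image of x^2: -16x + 8
image of x^3: -24x^2 + 24x - 8
image of x^4: -32x^3 + 48x^2 - 32x + 8
image of x^5: -40x^4 + 80x^3 - 80x^2 + 40x - 8
each image's coordinates form column j of the matrix


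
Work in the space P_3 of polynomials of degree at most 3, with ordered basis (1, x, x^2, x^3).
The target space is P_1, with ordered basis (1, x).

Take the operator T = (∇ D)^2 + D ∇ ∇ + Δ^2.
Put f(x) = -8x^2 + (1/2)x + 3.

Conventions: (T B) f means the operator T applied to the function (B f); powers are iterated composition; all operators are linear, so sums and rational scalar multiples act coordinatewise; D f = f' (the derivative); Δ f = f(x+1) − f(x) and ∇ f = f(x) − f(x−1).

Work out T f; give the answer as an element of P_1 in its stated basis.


the image equals g(x) = -16

D f = -16x + 1/2
∇ D f = -16
D (∇ D) f = 0
∇ D (∇ D) f = 0
∇ f = -16x + 17/2
∇ ∇ f = -16
D ∇ ∇ f = 0
Δ f = -16x - 15/2
Δ Δ f = -16
((∇ D)^2 + D ∇ ∇ + Δ^2) f = -16


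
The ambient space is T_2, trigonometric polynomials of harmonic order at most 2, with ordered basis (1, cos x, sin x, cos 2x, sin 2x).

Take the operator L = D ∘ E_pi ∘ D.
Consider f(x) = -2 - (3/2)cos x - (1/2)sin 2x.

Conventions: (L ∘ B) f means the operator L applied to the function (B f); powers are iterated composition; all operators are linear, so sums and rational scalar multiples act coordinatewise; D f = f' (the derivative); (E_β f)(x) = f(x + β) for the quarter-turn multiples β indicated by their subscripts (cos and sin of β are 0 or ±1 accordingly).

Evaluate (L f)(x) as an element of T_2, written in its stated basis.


the result is g(x) = -(3/2)cos x + 2sin 2x

D f = (3/2)sin x - cos 2x
E_pi D f = -(3/2)sin x - cos 2x
D (E_pi ∘ D) f = -(3/2)cos x + 2sin 2x


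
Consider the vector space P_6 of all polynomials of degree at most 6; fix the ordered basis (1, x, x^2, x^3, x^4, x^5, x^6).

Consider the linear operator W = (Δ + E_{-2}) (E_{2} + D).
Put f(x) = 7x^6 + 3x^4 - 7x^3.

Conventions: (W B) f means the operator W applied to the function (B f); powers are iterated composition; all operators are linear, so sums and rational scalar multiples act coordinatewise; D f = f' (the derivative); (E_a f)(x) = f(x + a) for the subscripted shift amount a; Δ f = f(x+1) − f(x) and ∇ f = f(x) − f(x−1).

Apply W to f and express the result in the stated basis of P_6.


E_{2} f = 7x^6 + 84x^5 + 423x^4 + 1137x^3 + 1710x^2 + 1356x + 440
D f = 42x^5 + 12x^3 - 21x^2
(E_{2} + D) f = 7x^6 + 126x^5 + 423x^4 + 1149x^3 + 1689x^2 + 1356x + 440
Δ (E_{2} + D) f = 42x^5 + 735x^4 + 3092x^3 + 7350x^2 + 9189x + 4750
E_{-2} (E_{2} + D) f = 7x^6 + 42x^5 - 417x^4 + 1685x^3 - 3453x^2 + 3588x - 1524
(Δ + E_{-2}) (E_{2} + D) f = 7x^6 + 84x^5 + 318x^4 + 4777x^3 + 3897x^2 + 12777x + 3226

the image equals g(x) = 7x^6 + 84x^5 + 318x^4 + 4777x^3 + 3897x^2 + 12777x + 3226


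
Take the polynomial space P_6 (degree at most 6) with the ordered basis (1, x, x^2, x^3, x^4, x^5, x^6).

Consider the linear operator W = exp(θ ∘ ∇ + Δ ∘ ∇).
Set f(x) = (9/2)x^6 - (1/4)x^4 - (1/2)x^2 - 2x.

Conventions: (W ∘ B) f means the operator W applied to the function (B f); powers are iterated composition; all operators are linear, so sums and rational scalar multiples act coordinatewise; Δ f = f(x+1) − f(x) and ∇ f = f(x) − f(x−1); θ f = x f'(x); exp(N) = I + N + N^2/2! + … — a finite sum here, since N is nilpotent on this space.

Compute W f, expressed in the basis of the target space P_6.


the image equals g(x) = (9/2)x^6 + 135x^5 + (4859/4)x^4 + 4182x^3 + (14561/2)x^2 + 8045x + 7923/2

order-1 term: 135x^5 - 135x^4 + 267x^3 + 25x + 15/2
order-2 term: 1350x^4 - 1485x^3 + 2151x^2 + 468x - 135
order-3 term: 5400x^3 - 2970x^2 + 1749x + 2334
order-4 term: 8100x^2 + 2565x - 1485
order-5 term: 3240x + 3240
the series for exp(θ ∘ ∇ + Δ ∘ ∇) f terminates at order 5
exp(θ ∘ ∇ + Δ ∘ ∇) f = (9/2)x^6 + 135x^5 + (4859/4)x^4 + 4182x^3 + (14561/2)x^2 + 8045x + 7923/2


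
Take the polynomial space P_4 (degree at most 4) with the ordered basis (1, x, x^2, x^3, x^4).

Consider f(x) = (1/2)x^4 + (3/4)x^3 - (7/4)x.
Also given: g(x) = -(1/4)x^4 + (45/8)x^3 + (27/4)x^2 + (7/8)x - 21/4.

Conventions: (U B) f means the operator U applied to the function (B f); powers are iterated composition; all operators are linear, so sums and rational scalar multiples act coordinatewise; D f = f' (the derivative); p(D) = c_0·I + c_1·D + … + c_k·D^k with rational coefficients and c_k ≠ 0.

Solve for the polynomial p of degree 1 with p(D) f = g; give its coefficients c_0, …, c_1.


D^0 f = (1/2)x^4 + (3/4)x^3 - (7/4)x
D^1 f = 2x^3 + (9/4)x^2 - 7/4
matching coefficients of g against c_0 f + c_1 Df + … from the top degree down determines the c_i
solution: c_0 = -1/2, c_1 = 3

p(D) = -(1/2)·I + 3·D, i.e. c_0 = -1/2, c_1 = 3


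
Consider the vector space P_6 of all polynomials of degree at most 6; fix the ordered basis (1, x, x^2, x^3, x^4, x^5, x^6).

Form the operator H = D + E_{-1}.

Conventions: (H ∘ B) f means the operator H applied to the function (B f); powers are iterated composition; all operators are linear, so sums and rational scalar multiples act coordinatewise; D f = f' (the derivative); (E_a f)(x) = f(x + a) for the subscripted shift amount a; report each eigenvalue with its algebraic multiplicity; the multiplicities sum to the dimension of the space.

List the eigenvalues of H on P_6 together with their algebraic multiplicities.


image of 1: 1
image of x: x
image of x^2: x^2 + 1
image of x^3: x^3 + 3x - 1
image of x^4: x^4 + 6x^2 - 4x + 1
image of x^5: x^5 + 10x^3 - 10x^2 + 5x - 1
image of x^6: x^6 + 15x^4 - 20x^3 + 15x^2 - 6x + 1
the matrix is upper triangular; its diagonal is (1, 1, 1, 1, 1, 1, 1)
for a triangular matrix the eigenvalues are the diagonal entries, with algebraic multiplicity their repetition count

λ = 1 (multiplicity 7)


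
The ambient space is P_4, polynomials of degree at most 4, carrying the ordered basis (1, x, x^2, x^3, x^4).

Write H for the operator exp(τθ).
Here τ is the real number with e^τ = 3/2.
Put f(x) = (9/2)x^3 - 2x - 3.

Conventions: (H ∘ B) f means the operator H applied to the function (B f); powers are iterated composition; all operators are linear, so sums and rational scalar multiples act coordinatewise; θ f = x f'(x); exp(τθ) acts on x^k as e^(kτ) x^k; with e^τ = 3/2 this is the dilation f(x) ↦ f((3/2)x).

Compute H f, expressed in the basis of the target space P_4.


exp(τθ) x^k = e^(kτ) x^k; with e^τ = 3/2 this sends x^k to (3/2)^k x^k
x ↦ 3/2 x
x^3 ↦ 27/8 x^3
applying this coordinatewise to f: exp(τθ) f = (243/16)x^3 - 3x - 3

the image equals g(x) = (243/16)x^3 - 3x - 3


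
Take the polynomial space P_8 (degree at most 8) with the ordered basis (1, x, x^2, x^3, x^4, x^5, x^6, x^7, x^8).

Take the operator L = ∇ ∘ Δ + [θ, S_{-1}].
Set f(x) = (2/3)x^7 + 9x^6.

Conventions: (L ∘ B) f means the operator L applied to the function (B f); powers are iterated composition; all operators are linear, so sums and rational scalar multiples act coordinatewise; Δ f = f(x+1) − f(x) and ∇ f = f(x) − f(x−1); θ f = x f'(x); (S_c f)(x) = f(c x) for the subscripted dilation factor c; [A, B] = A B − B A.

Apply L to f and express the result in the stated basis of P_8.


the image equals g(x) = 28x^5 + 270x^4 + (140/3)x^3 + 270x^2 + (28/3)x + 18

Δ f = (14/3)x^6 + 68x^5 + (475/3)x^4 + (610/3)x^3 + 149x^2 + (176/3)x + 29/3
∇ Δ f = 28x^5 + 270x^4 + (140/3)x^3 + 270x^2 + (28/3)x + 18
S_{-1} f = -(2/3)x^7 + 9x^6
θ S_{-1} f = -(14/3)x^7 + 54x^6
θ f = (14/3)x^7 + 54x^6
S_{-1} θ f = -(14/3)x^7 + 54x^6
[θ, S_{-1}] f = 0
(∇ ∘ Δ + [θ, S_{-1}]) f = 28x^5 + 270x^4 + (140/3)x^3 + 270x^2 + (28/3)x + 18


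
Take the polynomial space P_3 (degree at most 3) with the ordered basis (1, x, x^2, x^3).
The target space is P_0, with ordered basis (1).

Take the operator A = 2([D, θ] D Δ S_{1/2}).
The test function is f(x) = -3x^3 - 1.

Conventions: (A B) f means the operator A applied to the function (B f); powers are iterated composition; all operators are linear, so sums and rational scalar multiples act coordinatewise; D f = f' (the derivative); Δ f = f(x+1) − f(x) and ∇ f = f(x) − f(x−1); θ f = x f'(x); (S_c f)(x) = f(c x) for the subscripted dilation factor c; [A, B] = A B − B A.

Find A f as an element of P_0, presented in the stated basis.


g(x) = -9/2

S_{1/2} f = -(3/8)x^3 - 1
Δ S_{1/2} f = -(9/8)x^2 - (9/8)x - 3/8
D Δ S_{1/2} f = -(9/4)x - 9/8
θ (D Δ) S_{1/2} f = -(9/4)x
D θ (D Δ) S_{1/2} f = -9/4
D (D Δ) S_{1/2} f = -9/4
θ D (D Δ) S_{1/2} f = 0
[D, θ] (D Δ) S_{1/2} f = -9/4
(2([D, θ] D Δ S_{1/2})) f = -9/2


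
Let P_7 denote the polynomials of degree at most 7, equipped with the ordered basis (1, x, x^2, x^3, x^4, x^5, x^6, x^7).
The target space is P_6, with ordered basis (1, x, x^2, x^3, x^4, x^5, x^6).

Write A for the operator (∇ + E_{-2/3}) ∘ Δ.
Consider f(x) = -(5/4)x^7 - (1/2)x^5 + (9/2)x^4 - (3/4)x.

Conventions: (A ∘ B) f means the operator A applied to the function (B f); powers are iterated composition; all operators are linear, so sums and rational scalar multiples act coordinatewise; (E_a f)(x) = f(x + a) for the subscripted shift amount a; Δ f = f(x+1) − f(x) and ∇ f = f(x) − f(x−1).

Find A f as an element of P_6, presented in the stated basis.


Δ f = -(35/4)x^6 - (105/4)x^5 - (185/4)x^4 - (123/4)x^3 - (17/4)x^2 + (27/4)x + 2
∇ Δ f = -(105/2)x^5 - (195/2)x^3 + 54x^2 - (45/2)x + 9
E_{-2/3} Δ f = -(35/4)x^6 + (35/4)x^5 - (205/12)x^4 + (2999/108)x^3 - (1537/108)x^2 + (2339/324)x - 2515/1458
(∇ + E_{-2/3}) Δ f = -(35/4)x^6 - (175/4)x^5 - (205/12)x^4 - (7531/108)x^3 + (4295/108)x^2 - (4951/324)x + 10607/1458

g(x) = -(35/4)x^6 - (175/4)x^5 - (205/12)x^4 - (7531/108)x^3 + (4295/108)x^2 - (4951/324)x + 10607/1458


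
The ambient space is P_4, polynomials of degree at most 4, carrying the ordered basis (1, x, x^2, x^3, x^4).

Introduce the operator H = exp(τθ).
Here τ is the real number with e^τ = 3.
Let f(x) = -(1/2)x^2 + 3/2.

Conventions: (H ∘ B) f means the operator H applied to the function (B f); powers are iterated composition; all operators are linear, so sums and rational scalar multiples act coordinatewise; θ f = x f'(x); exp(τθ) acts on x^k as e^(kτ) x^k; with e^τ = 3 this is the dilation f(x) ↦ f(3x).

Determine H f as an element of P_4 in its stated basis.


g(x) = -(9/2)x^2 + 3/2

exp(τθ) x^k = e^(kτ) x^k; with e^τ = 3 this sends x^k to 3^k x^k
x^2 ↦ 9 x^2
applying this coordinatewise to f: exp(τθ) f = -(9/2)x^2 + 3/2


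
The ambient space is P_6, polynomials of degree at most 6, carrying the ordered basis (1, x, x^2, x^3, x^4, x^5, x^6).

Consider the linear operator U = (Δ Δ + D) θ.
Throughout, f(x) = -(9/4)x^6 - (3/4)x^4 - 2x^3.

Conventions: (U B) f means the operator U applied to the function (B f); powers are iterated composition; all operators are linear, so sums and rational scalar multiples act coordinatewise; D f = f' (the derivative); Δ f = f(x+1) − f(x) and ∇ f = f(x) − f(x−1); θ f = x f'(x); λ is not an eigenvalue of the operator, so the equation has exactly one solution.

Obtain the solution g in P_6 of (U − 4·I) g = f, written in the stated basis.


write g with unknown coordinates in the stated basis and equate coefficients in (U − 4·I) g = f
solving from the highest basis element down gives g = (9/16)x^6 + (81/16)x^5 + (3657/64)x^4 + (3655/8)x^3 + (72657/32)x^2 + (100683/16)x + 444273/64
check: U g = (81/4)x^5 + (3645/16)x^4 + (3651/2)x^3 + (72657/8)x^2 + (100683/4)x + 444273/16
so U g − 4·g = -(9/4)x^6 - (3/4)x^4 - 2x^3 = f ✓

g(x) = (9/16)x^6 + (81/16)x^5 + (3657/64)x^4 + (3655/8)x^3 + (72657/32)x^2 + (100683/16)x + 444273/64


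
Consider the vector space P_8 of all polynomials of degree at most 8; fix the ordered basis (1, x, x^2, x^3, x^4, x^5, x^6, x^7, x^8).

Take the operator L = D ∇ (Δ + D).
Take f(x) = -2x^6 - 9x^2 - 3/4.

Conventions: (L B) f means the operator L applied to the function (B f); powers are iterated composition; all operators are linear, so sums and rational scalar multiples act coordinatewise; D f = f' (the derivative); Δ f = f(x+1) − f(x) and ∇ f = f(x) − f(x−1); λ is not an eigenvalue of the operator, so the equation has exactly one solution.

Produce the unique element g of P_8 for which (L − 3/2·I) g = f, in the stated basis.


write g with unknown coordinates in the stated basis and equate coefficients in (L − 3/2·I) g = f
solving from the highest basis element down gives g = (4/3)x^6 + (640/3)x^3 - 154x^2 + 160x + 3361/2
check: L g = 320x^3 - 240x^2 + 240x + 2520
so L g − 3/2·g = -2x^6 - 9x^2 - 3/4 = f ✓

g(x) = (4/3)x^6 + (640/3)x^3 - 154x^2 + 160x + 3361/2


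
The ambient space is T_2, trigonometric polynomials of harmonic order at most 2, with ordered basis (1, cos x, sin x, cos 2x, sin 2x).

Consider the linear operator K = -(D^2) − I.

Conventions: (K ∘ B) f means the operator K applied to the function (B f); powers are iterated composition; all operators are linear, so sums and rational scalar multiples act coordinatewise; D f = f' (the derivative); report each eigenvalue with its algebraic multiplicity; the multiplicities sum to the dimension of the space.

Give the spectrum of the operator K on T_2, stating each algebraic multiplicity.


image of 1: -1
image of cos x: 0
image of sin x: 0
image of cos 2x: 3cos 2x
image of sin 2x: 3sin 2x
the matrix is diagonal; its diagonal is (-1, 0, 0, 3, 3)
for a triangular matrix the eigenvalues are the diagonal entries, with algebraic multiplicity their repetition count

λ = -1 (multiplicity 1), λ = 0 (multiplicity 2), λ = 3 (multiplicity 2)


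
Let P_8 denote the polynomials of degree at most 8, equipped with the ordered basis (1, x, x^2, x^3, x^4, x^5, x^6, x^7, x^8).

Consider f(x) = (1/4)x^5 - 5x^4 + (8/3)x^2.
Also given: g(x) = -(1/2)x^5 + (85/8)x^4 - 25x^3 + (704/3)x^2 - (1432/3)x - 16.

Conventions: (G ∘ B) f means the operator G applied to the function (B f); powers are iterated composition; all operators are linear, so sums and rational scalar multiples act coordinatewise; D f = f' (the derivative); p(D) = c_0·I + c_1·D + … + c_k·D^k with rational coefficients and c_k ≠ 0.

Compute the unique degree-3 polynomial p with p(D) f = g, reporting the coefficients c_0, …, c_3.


D^0 f = (1/4)x^5 - 5x^4 + (8/3)x^2
D^1 f = (5/4)x^4 - 20x^3 + (16/3)x
D^2 f = 5x^3 - 60x^2 + 16/3
D^3 f = 15x^2 - 120x
matching coefficients of g against c_0 f + c_1 Df + … from the top degree down determines the c_i
solution: c_0 = -2, c_1 = 1/2, c_2 = -3, c_3 = 4

c_0 = -2, c_1 = 1/2, c_2 = -3, c_3 = 4


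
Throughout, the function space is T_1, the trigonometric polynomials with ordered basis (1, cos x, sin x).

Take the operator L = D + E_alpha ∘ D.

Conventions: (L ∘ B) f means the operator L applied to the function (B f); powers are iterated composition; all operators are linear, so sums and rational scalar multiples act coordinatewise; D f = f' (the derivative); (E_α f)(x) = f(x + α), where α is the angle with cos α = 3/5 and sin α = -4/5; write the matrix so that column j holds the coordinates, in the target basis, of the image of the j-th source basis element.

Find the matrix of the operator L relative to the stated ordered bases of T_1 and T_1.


image of 1: 0
image of cos x: (4/5)cos x - (8/5)sin x
image of sin x: (8/5)cos x + (4/5)sin x
each image's coordinates form column j of the matrix

the matrix is [[0, 0, 0]; [0, 4/5, 8/5]; [0, -8/5, 4/5]] (rows listed top to bottom)


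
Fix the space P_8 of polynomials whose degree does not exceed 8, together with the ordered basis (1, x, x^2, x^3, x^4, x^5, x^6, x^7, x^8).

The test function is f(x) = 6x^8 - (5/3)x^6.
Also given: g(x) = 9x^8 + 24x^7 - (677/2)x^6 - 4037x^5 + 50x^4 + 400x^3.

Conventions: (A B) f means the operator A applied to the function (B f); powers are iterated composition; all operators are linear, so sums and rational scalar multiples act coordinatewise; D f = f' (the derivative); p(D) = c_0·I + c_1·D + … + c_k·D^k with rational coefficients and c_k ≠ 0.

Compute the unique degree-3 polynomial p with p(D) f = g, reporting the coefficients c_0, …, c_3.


p(D) = (3/2)·I + (1/2)·D − D^2 − 2·D^3, i.e. c_0 = 3/2, c_1 = 1/2, c_2 = -1, c_3 = -2

D^0 f = 6x^8 - (5/3)x^6
D^1 f = 48x^7 - 10x^5
D^2 f = 336x^6 - 50x^4
D^3 f = 2016x^5 - 200x^3
matching coefficients of g against c_0 f + c_1 Df + … from the top degree down determines the c_i
solution: c_0 = 3/2, c_1 = 1/2, c_2 = -1, c_3 = -2


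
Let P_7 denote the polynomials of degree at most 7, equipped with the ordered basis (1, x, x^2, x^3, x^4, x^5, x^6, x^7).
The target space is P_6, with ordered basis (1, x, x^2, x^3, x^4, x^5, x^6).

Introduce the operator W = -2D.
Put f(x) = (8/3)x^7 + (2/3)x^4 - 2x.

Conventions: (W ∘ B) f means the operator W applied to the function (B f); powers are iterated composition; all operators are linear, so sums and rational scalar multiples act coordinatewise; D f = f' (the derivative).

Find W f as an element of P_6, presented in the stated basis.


the image equals g(x) = -(112/3)x^6 - (16/3)x^3 + 4

D f = (56/3)x^6 + (8/3)x^3 - 2
(-2D) f = -(112/3)x^6 - (16/3)x^3 + 4


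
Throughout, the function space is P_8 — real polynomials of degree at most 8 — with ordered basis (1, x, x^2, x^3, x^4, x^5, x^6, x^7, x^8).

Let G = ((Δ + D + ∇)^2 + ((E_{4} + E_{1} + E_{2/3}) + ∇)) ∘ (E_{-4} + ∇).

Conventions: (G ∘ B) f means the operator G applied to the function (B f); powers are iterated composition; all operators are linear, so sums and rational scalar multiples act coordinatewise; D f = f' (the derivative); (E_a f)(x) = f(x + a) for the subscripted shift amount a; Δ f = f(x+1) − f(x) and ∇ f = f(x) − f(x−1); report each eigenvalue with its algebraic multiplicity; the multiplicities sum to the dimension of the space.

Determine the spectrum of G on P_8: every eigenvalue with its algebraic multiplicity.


image of 1: 3
image of x: 3x - 7/3
image of x^2: 3x^2 - (14/3)x + 355/9
image of x^3: 3x^3 - 7x^2 + (355/3)x - 3583/27
image of x^4: 3x^4 - (28/3)x^3 + (710/3)x^2 - (14332/27)x + 137185/81
image of x^5: 3x^5 - (35/3)x^4 + (3550/9)x^3 - (35830/27)x^2 + (685925/81)x - 2396317/243
image of x^6: 3x^6 - 14x^5 + (1775/3)x^4 - (71660/27)x^3 + (685925/27)x^2 - (4792634/81)x + 53802991/729
image of x^7: 3x^7 - (49/3)x^6 + (2485/3)x^5 - (125405/27)x^4 + (4801475/81)x^3 - (16774219/81)x^2 + (376620937/729)x - 933132571/2187
image of x^8: 3x^8 - (56/3)x^7 + (9940/9)x^6 - (200648/27)x^5 + (9602950/81)x^4 - (134193752/243)x^3 + (1506483748/729)x^2 - (7465060568/2187)x + 17983750981/6561
the matrix is upper triangular; its diagonal is (3, 3, 3, 3, 3, 3, 3, 3, 3)
for a triangular matrix the eigenvalues are the diagonal entries, with algebraic multiplicity their repetition count

λ = 3 (multiplicity 9)


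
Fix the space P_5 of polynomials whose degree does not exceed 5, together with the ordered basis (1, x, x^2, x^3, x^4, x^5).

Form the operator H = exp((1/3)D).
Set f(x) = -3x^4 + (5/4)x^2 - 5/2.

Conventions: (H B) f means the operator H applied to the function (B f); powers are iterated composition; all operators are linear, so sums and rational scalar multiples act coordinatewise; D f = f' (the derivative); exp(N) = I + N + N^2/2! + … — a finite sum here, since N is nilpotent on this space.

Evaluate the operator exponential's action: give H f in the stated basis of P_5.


g(x) = -3x^4 - 4x^3 - (3/4)x^2 + (7/18)x - 259/108

order-1 term: -4x^3 + (5/6)x
order-2 term: -2x^2 + 5/36
order-3 term: -(4/9)x
order-4 term: -1/27
the series for exp((1/3)D) f terminates at order 4
exp((1/3)D) f = -3x^4 - 4x^3 - (3/4)x^2 + (7/18)x - 259/108


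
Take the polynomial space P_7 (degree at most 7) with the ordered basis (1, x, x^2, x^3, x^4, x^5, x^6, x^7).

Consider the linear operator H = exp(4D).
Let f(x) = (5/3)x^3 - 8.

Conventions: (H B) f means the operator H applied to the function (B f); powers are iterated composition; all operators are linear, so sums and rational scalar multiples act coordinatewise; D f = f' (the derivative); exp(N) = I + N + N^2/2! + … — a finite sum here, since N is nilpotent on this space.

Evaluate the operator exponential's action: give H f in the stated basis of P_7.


the image equals g(x) = (5/3)x^3 + 20x^2 + 80x + 296/3

order-1 term: 20x^2
order-2 term: 80x
order-3 term: 320/3
the series for exp(4D) f terminates at order 3
exp(4D) f = (5/3)x^3 + 20x^2 + 80x + 296/3


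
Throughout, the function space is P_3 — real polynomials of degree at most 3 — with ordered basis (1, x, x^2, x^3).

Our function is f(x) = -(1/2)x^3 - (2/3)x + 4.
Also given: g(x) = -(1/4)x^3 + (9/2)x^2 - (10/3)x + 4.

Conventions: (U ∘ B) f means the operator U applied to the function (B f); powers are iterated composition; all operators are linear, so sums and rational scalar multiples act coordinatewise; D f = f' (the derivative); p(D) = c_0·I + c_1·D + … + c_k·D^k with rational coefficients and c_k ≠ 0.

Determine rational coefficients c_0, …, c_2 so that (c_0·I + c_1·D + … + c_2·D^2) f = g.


D^0 f = -(1/2)x^3 - (2/3)x + 4
D^1 f = -(3/2)x^2 - 2/3
D^2 f = -3x
matching coefficients of g against c_0 f + c_1 Df + … from the top degree down determines the c_i
solution: c_0 = 1/2, c_1 = -3, c_2 = 1

c_0 = 1/2, c_1 = -3, c_2 = 1


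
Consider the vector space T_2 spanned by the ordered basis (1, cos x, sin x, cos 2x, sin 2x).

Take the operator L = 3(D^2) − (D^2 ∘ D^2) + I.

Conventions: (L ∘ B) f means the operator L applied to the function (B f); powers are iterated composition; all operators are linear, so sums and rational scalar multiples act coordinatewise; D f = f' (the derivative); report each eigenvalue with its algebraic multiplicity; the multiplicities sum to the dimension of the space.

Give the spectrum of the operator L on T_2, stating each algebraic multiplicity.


image of 1: 1
image of cos x: -3cos x
image of sin x: -3sin x
image of cos 2x: -27cos 2x
image of sin 2x: -27sin 2x
the matrix is diagonal; its diagonal is (1, -3, -3, -27, -27)
for a triangular matrix the eigenvalues are the diagonal entries, with algebraic multiplicity their repetition count

λ = -27 (multiplicity 2), λ = -3 (multiplicity 2), λ = 1 (multiplicity 1)
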